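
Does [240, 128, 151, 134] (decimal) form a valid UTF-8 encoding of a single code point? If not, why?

Leading byte 0xF0 = 11110000 → 4-byte form.
Continuation bytes all match 10xxxxxx. Payload decodes to 0x5C6.
But 0x5C6 < 0x10000, the minimum for a 4-byte sequence — this is an overlong encoding.

invalid (overlong encoding)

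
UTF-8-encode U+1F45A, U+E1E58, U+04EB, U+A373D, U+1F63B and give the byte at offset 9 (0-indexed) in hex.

0xAB

U+1F45A → 4-byte form F0 9F 91 9A at offsets 0–3.
U+E1E58 → 4-byte form F3 A1 B9 98 at offsets 4–7.
U+04EB → 2-byte form D3 AB at offsets 8–9.
Offset 9 falls in char 3's range; it's byte 2 of D3 AB = 0xAB.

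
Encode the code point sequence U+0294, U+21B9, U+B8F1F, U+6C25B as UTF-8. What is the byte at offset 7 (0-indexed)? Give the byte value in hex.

0xBC

U+0294 → 2-byte form CA 94 at offsets 0–1.
U+21B9 → 3-byte form E2 86 B9 at offsets 2–4.
U+B8F1F → 4-byte form F2 B8 BC 9F at offsets 5–8.
Offset 7 falls in char 3's range; it's byte 3 of F2 B8 BC 9F = 0xBC.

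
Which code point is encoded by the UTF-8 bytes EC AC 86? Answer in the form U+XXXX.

U+CB06

Leading byte 0xEC = 11101100 matches 1110xxxx → 3-byte sequence.
Byte 1: 0xEC = 11101100, payload 1100 (4 bits).
Byte 2: 0xAC = 10101100 (10xxxxxx ✓), payload 101100.
Byte 3: 0x86 = 10000110 (10xxxxxx ✓), payload 000110.
Concatenate: 1100101100000110 = 0xCB06 (16 bits → U+CB06).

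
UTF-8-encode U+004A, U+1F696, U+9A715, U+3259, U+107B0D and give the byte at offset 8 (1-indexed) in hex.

1-indexed offset 8 is 0-indexed offset 7.
U+004A → 1-byte form 4A at offsets 0–0.
U+1F696 → 4-byte form F0 9F 9A 96 at offsets 1–4.
U+9A715 → 4-byte form F2 9A 9C 95 at offsets 5–8.
Offset 7 falls in char 3's range; it's byte 3 of F2 9A 9C 95 = 0x9C.

0x9C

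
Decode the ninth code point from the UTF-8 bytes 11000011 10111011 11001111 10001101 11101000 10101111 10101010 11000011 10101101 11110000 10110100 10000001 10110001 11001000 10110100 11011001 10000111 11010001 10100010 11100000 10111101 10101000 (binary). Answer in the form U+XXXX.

Offset 0: leading byte 0xC3 = 11000011 → 2-byte char #1 = C3 BB.
Offset 2: leading byte 0xCF = 11001111 → 2-byte char #2 = CF 8D.
Offset 4: leading byte 0xE8 = 11101000 → 3-byte char #3 = E8 AF AA.
Offset 7: leading byte 0xC3 = 11000011 → 2-byte char #4 = C3 AD.
Offset 9: leading byte 0xF0 = 11110000 → 4-byte char #5 = F0 B4 81 B1.
Offset 13: leading byte 0xC8 = 11001000 → 2-byte char #6 = C8 B4.
Offset 15: leading byte 0xD9 = 11011001 → 2-byte char #7 = D9 87.
Offset 17: leading byte 0xD1 = 11010001 → 2-byte char #8 = D1 A2.
Offset 19: leading byte 0xE0 = 11100000 → 3-byte char #9 = E0 BD A8.
Leading byte 0xE0 = 11100000 matches 1110xxxx → 3-byte sequence.
Byte 1: 0xE0 = 11100000, payload 0000 (4 bits).
Byte 2: 0xBD = 10111101 (10xxxxxx ✓), payload 111101.
Byte 3: 0xA8 = 10101000 (10xxxxxx ✓), payload 101000.
Concatenate: 0000111101101000 = 0xF68 (16 bits → U+0F68).

U+0F68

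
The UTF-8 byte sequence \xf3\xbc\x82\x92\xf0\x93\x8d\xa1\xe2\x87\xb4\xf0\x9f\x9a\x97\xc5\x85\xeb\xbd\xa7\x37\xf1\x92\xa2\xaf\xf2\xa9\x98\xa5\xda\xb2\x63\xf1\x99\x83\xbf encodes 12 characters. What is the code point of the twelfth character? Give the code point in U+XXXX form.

Offset 0: leading byte 0xF3 = 11110011 → 4-byte char #1 = F3 BC 82 92.
Offset 4: leading byte 0xF0 = 11110000 → 4-byte char #2 = F0 93 8D A1.
Offset 8: leading byte 0xE2 = 11100010 → 3-byte char #3 = E2 87 B4.
Offset 11: leading byte 0xF0 = 11110000 → 4-byte char #4 = F0 9F 9A 97.
Offset 15: leading byte 0xC5 = 11000101 → 2-byte char #5 = C5 85.
Offset 17: leading byte 0xEB = 11101011 → 3-byte char #6 = EB BD A7.
Offset 20: leading byte 0x37 = 00110111 → 1-byte char #7 = 37.
Offset 21: leading byte 0xF1 = 11110001 → 4-byte char #8 = F1 92 A2 AF.
Offset 25: leading byte 0xF2 = 11110010 → 4-byte char #9 = F2 A9 98 A5.
Offset 29: leading byte 0xDA = 11011010 → 2-byte char #10 = DA B2.
Offset 31: leading byte 0x63 = 01100011 → 1-byte char #11 = 63.
Offset 32: leading byte 0xF1 = 11110001 → 4-byte char #12 = F1 99 83 BF.
Leading byte 0xF1 = 11110001 matches 11110xxx → 4-byte sequence.
Byte 1: 0xF1 = 11110001, payload 001 (3 bits).
Byte 2: 0x99 = 10011001 (10xxxxxx ✓), payload 011001.
Byte 3: 0x83 = 10000011 (10xxxxxx ✓), payload 000011.
Byte 4: 0xBF = 10111111 (10xxxxxx ✓), payload 111111.
Concatenate: 001011001000011111111 = 0x590FF (21 bits → U+590FF).

U+590FF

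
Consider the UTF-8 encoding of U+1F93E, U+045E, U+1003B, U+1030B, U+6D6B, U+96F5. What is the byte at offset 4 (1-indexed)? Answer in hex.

0xBE

1-indexed offset 4 is 0-indexed offset 3.
U+1F93E → 4-byte form F0 9F A4 BE at offsets 0–3.
Offset 3 falls in char 1's range; it's byte 4 of F0 9F A4 BE = 0xBE.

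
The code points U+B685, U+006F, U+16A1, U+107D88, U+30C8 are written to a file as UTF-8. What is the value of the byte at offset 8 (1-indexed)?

1-indexed offset 8 is 0-indexed offset 7.
U+B685 → 3-byte form EB 9A 85 at offsets 0–2.
U+006F → 1-byte form 6F at offsets 3–3.
U+16A1 → 3-byte form E1 9A A1 at offsets 4–6.
U+107D88 → 4-byte form F4 87 B6 88 at offsets 7–10.
Offset 7 falls in char 4's range; it's byte 1 of F4 87 B6 88 = 0xF4.

0xF4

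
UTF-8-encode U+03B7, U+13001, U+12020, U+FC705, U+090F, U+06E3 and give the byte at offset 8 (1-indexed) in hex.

1-indexed offset 8 is 0-indexed offset 7.
U+03B7 → 2-byte form CE B7 at offsets 0–1.
U+13001 → 4-byte form F0 93 80 81 at offsets 2–5.
U+12020 → 4-byte form F0 92 80 A0 at offsets 6–9.
Offset 7 falls in char 3's range; it's byte 2 of F0 92 80 A0 = 0x92.

0x92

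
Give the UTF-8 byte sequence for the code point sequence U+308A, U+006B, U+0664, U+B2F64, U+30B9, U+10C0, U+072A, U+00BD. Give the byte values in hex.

E3 82 8A 6B D9 A4 F2 B2 BD A4 E3 82 B9 E1 83 80 DC AA C2 BD

U+308A: 3-byte form → E3 82 8A.
U+006B: 1-byte form → 6B.
U+0664: 2-byte form → D9 A4.
U+B2F64: 4-byte form → F2 B2 BD A4.
U+30B9: 3-byte form → E3 82 B9.
U+10C0: 3-byte form → E1 83 80.
U+072A: 2-byte form → DC AA.
U+00BD: 2-byte form → C2 BD.
Concatenated (20 bytes): E3 82 8A 6B D9 A4 F2 B2 BD A4 E3 82 B9 E1 83 80 DC AA C2 BD.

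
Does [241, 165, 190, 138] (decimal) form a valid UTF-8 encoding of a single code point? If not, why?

Leading byte 0xF1 = 11110001 → 4-byte form.
Continuation bytes 0xA5=10100101, 0xBE=10111110, 0x8A=10001010 all match 10xxxxxx.
Decoded value 0x65F8A is ≥ 0x10000 (shortest form) and not a surrogate.

valid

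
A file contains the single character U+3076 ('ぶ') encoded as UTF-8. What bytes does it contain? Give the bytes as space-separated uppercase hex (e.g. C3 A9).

U+3076 = 0x3076 = 12406 decimal. In range U+0800–U+FFFF → 3-byte form: 1110xxxx 10xxxxxx 10xxxxxx.
Binary (16 bits): 0011000001110110.
Split 4+6+6: 0011 | 000001 | 110110.
Byte 1: 11100011 = 0xE3.
Byte 2: 10000001 = 0x81.
Byte 3: 10110110 = 0xB6.

E3 81 B6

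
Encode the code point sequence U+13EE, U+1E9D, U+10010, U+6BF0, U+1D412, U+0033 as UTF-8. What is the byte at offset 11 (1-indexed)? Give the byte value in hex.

0xE6

1-indexed offset 11 is 0-indexed offset 10.
U+13EE → 3-byte form E1 8F AE at offsets 0–2.
U+1E9D → 3-byte form E1 BA 9D at offsets 3–5.
U+10010 → 4-byte form F0 90 80 90 at offsets 6–9.
U+6BF0 → 3-byte form E6 AF B0 at offsets 10–12.
Offset 10 falls in char 4's range; it's byte 1 of E6 AF B0 = 0xE6.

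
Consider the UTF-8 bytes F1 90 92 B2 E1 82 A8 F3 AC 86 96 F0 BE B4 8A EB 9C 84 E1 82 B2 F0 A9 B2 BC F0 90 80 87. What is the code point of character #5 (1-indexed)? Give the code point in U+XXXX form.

U+B704

Offset 0: leading byte 0xF1 = 11110001 → 4-byte char #1 = F1 90 92 B2.
Offset 4: leading byte 0xE1 = 11100001 → 3-byte char #2 = E1 82 A8.
Offset 7: leading byte 0xF3 = 11110011 → 4-byte char #3 = F3 AC 86 96.
Offset 11: leading byte 0xF0 = 11110000 → 4-byte char #4 = F0 BE B4 8A.
Offset 15: leading byte 0xEB = 11101011 → 3-byte char #5 = EB 9C 84.
Leading byte 0xEB = 11101011 matches 1110xxxx → 3-byte sequence.
Byte 1: 0xEB = 11101011, payload 1011 (4 bits).
Byte 2: 0x9C = 10011100 (10xxxxxx ✓), payload 011100.
Byte 3: 0x84 = 10000100 (10xxxxxx ✓), payload 000100.
Concatenate: 1011011100000100 = 0xB704 (16 bits → U+B704).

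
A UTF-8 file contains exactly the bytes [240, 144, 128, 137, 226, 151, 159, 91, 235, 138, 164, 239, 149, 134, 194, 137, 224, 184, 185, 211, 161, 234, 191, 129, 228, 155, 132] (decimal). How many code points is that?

10

Byte at offset 0: 0xF0 = 11110000 → 4-byte char (#1). Advance 4.
Byte at offset 4: 0xE2 = 11100010 → 3-byte char (#2). Advance 3.
Byte at offset 7: 0x5B = 01011011 → 1-byte char (#3). Advance 1.
Byte at offset 8: 0xEB = 11101011 → 3-byte char (#4). Advance 3.
Byte at offset 11: 0xEF = 11101111 → 3-byte char (#5). Advance 3.
Byte at offset 14: 0xC2 = 11000010 → 2-byte char (#6). Advance 2.
Byte at offset 16: 0xE0 = 11100000 → 3-byte char (#7). Advance 3.
Byte at offset 19: 0xD3 = 11010011 → 2-byte char (#8). Advance 2.
Byte at offset 21: 0xEA = 11101010 → 3-byte char (#9). Advance 3.
Byte at offset 24: 0xE4 = 11100100 → 3-byte char (#10). Advance 3.
Reached end at offset 27 after 10 code points.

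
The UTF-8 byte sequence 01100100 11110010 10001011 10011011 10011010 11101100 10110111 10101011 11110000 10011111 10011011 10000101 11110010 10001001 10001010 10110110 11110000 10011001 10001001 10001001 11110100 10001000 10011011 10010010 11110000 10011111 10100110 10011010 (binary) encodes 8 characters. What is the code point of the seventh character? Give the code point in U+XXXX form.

Offset 0: leading byte 0x64 = 01100100 → 1-byte char #1 = 64.
Offset 1: leading byte 0xF2 = 11110010 → 4-byte char #2 = F2 8B 9B 9A.
Offset 5: leading byte 0xEC = 11101100 → 3-byte char #3 = EC B7 AB.
Offset 8: leading byte 0xF0 = 11110000 → 4-byte char #4 = F0 9F 9B 85.
Offset 12: leading byte 0xF2 = 11110010 → 4-byte char #5 = F2 89 8A B6.
Offset 16: leading byte 0xF0 = 11110000 → 4-byte char #6 = F0 99 89 89.
Offset 20: leading byte 0xF4 = 11110100 → 4-byte char #7 = F4 88 9B 92.
Leading byte 0xF4 = 11110100 matches 11110xxx → 4-byte sequence.
Byte 1: 0xF4 = 11110100, payload 100 (3 bits).
Byte 2: 0x88 = 10001000 (10xxxxxx ✓), payload 001000.
Byte 3: 0x9B = 10011011 (10xxxxxx ✓), payload 011011.
Byte 4: 0x92 = 10010010 (10xxxxxx ✓), payload 010010.
Concatenate: 100001000011011010010 = 0x1086D2 (21 bits → U+1086D2).

U+1086D2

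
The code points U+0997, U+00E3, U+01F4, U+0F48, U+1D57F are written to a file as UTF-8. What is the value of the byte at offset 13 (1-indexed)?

1-indexed offset 13 is 0-indexed offset 12.
U+0997 → 3-byte form E0 A6 97 at offsets 0–2.
U+00E3 → 2-byte form C3 A3 at offsets 3–4.
U+01F4 → 2-byte form C7 B4 at offsets 5–6.
U+0F48 → 3-byte form E0 BD 88 at offsets 7–9.
U+1D57F → 4-byte form F0 9D 95 BF at offsets 10–13.
Offset 12 falls in char 5's range; it's byte 3 of F0 9D 95 BF = 0x95.

0x95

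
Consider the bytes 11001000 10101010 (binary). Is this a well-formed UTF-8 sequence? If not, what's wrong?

valid

Leading byte 0xC8 = 11001000 → 2-byte form.
Continuation bytes 0xAA=10101010 all match 10xxxxxx.
Decoded value 0x22A is ≥ 0x80 (shortest form) and not a surrogate.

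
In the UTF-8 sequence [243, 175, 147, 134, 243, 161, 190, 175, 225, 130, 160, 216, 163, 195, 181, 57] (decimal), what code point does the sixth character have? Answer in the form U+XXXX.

U+0039

Offset 0: leading byte 0xF3 = 11110011 → 4-byte char #1 = F3 AF 93 86.
Offset 4: leading byte 0xF3 = 11110011 → 4-byte char #2 = F3 A1 BE AF.
Offset 8: leading byte 0xE1 = 11100001 → 3-byte char #3 = E1 82 A0.
Offset 11: leading byte 0xD8 = 11011000 → 2-byte char #4 = D8 A3.
Offset 13: leading byte 0xC3 = 11000011 → 2-byte char #5 = C3 B5.
Offset 15: leading byte 0x39 = 00111001 → 1-byte char #6 = 39.
Leading byte 0x39 = 00111001 matches 0xxxxxxx → 1-byte sequence.
Byte 1: 0x39 = 00111001, payload 0111001 (7 bits).
Concatenate: 0111001 = 0x39 (7 bits → U+0039).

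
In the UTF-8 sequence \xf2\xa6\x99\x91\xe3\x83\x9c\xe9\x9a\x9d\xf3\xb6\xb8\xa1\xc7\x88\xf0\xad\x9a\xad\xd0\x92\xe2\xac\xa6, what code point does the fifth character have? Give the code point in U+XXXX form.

Offset 0: leading byte 0xF2 = 11110010 → 4-byte char #1 = F2 A6 99 91.
Offset 4: leading byte 0xE3 = 11100011 → 3-byte char #2 = E3 83 9C.
Offset 7: leading byte 0xE9 = 11101001 → 3-byte char #3 = E9 9A 9D.
Offset 10: leading byte 0xF3 = 11110011 → 4-byte char #4 = F3 B6 B8 A1.
Offset 14: leading byte 0xC7 = 11000111 → 2-byte char #5 = C7 88.
Leading byte 0xC7 = 11000111 matches 110xxxxx → 2-byte sequence.
Byte 1: 0xC7 = 11000111, payload 00111 (5 bits).
Byte 2: 0x88 = 10001000 (10xxxxxx ✓), payload 001000.
Concatenate: 00111001000 = 0x1C8 (11 bits → U+01C8).

U+01C8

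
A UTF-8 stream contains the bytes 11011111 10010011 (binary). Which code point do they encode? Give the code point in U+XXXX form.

Leading byte 0xDF = 11011111 matches 110xxxxx → 2-byte sequence.
Byte 1: 0xDF = 11011111, payload 11111 (5 bits).
Byte 2: 0x93 = 10010011 (10xxxxxx ✓), payload 010011.
Concatenate: 11111010011 = 0x7D3 (11 bits → U+07D3).

U+07D3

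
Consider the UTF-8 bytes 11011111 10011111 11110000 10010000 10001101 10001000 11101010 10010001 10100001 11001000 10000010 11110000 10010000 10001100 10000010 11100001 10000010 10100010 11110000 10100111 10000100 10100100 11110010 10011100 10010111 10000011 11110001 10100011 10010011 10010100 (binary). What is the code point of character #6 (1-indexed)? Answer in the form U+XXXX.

Offset 0: leading byte 0xDF = 11011111 → 2-byte char #1 = DF 9F.
Offset 2: leading byte 0xF0 = 11110000 → 4-byte char #2 = F0 90 8D 88.
Offset 6: leading byte 0xEA = 11101010 → 3-byte char #3 = EA 91 A1.
Offset 9: leading byte 0xC8 = 11001000 → 2-byte char #4 = C8 82.
Offset 11: leading byte 0xF0 = 11110000 → 4-byte char #5 = F0 90 8C 82.
Offset 15: leading byte 0xE1 = 11100001 → 3-byte char #6 = E1 82 A2.
Leading byte 0xE1 = 11100001 matches 1110xxxx → 3-byte sequence.
Byte 1: 0xE1 = 11100001, payload 0001 (4 bits).
Byte 2: 0x82 = 10000010 (10xxxxxx ✓), payload 000010.
Byte 3: 0xA2 = 10100010 (10xxxxxx ✓), payload 100010.
Concatenate: 0001000010100010 = 0x10A2 (16 bits → U+10A2).

U+10A2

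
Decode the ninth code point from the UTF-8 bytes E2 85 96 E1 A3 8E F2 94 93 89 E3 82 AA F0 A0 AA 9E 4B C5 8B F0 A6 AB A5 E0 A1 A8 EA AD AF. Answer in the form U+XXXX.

U+0868

Offset 0: leading byte 0xE2 = 11100010 → 3-byte char #1 = E2 85 96.
Offset 3: leading byte 0xE1 = 11100001 → 3-byte char #2 = E1 A3 8E.
Offset 6: leading byte 0xF2 = 11110010 → 4-byte char #3 = F2 94 93 89.
Offset 10: leading byte 0xE3 = 11100011 → 3-byte char #4 = E3 82 AA.
Offset 13: leading byte 0xF0 = 11110000 → 4-byte char #5 = F0 A0 AA 9E.
Offset 17: leading byte 0x4B = 01001011 → 1-byte char #6 = 4B.
Offset 18: leading byte 0xC5 = 11000101 → 2-byte char #7 = C5 8B.
Offset 20: leading byte 0xF0 = 11110000 → 4-byte char #8 = F0 A6 AB A5.
Offset 24: leading byte 0xE0 = 11100000 → 3-byte char #9 = E0 A1 A8.
Leading byte 0xE0 = 11100000 matches 1110xxxx → 3-byte sequence.
Byte 1: 0xE0 = 11100000, payload 0000 (4 bits).
Byte 2: 0xA1 = 10100001 (10xxxxxx ✓), payload 100001.
Byte 3: 0xA8 = 10101000 (10xxxxxx ✓), payload 101000.
Concatenate: 0000100001101000 = 0x868 (16 bits → U+0868).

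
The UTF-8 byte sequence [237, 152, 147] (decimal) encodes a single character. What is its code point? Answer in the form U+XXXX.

Leading byte 0xED = 11101101 matches 1110xxxx → 3-byte sequence.
Byte 1: 0xED = 11101101, payload 1101 (4 bits).
Byte 2: 0x98 = 10011000 (10xxxxxx ✓), payload 011000.
Byte 3: 0x93 = 10010011 (10xxxxxx ✓), payload 010011.
Concatenate: 1101011000010011 = 0xD613 (16 bits → U+D613).

U+D613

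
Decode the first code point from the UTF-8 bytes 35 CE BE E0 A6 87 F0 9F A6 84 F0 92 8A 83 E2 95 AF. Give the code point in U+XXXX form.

U+0035

Offset 0: leading byte 0x35 = 00110101 → 1-byte char #1 = 35.
Leading byte 0x35 = 00110101 matches 0xxxxxxx → 1-byte sequence.
Byte 1: 0x35 = 00110101, payload 0110101 (7 bits).
Concatenate: 0110101 = 0x35 (7 bits → U+0035).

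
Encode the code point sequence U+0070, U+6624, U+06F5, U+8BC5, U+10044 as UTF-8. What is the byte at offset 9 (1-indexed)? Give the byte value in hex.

0x85

1-indexed offset 9 is 0-indexed offset 8.
U+0070 → 1-byte form 70 at offsets 0–0.
U+6624 → 3-byte form E6 98 A4 at offsets 1–3.
U+06F5 → 2-byte form DB B5 at offsets 4–5.
U+8BC5 → 3-byte form E8 AF 85 at offsets 6–8.
Offset 8 falls in char 4's range; it's byte 3 of E8 AF 85 = 0x85.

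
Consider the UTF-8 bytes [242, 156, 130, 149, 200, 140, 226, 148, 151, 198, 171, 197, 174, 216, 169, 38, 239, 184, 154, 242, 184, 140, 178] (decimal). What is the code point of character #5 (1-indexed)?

U+016E

Offset 0: leading byte 0xF2 = 11110010 → 4-byte char #1 = F2 9C 82 95.
Offset 4: leading byte 0xC8 = 11001000 → 2-byte char #2 = C8 8C.
Offset 6: leading byte 0xE2 = 11100010 → 3-byte char #3 = E2 94 97.
Offset 9: leading byte 0xC6 = 11000110 → 2-byte char #4 = C6 AB.
Offset 11: leading byte 0xC5 = 11000101 → 2-byte char #5 = C5 AE.
Leading byte 0xC5 = 11000101 matches 110xxxxx → 2-byte sequence.
Byte 1: 0xC5 = 11000101, payload 00101 (5 bits).
Byte 2: 0xAE = 10101110 (10xxxxxx ✓), payload 101110.
Concatenate: 00101101110 = 0x16E (11 bits → U+016E).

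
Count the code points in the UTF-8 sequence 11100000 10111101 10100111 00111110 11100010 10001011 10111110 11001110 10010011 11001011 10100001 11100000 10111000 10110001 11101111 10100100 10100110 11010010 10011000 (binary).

Byte at offset 0: 0xE0 = 11100000 → 3-byte char (#1). Advance 3.
Byte at offset 3: 0x3E = 00111110 → 1-byte char (#2). Advance 1.
Byte at offset 4: 0xE2 = 11100010 → 3-byte char (#3). Advance 3.
Byte at offset 7: 0xCE = 11001110 → 2-byte char (#4). Advance 2.
Byte at offset 9: 0xCB = 11001011 → 2-byte char (#5). Advance 2.
Byte at offset 11: 0xE0 = 11100000 → 3-byte char (#6). Advance 3.
Byte at offset 14: 0xEF = 11101111 → 3-byte char (#7). Advance 3.
Byte at offset 17: 0xD2 = 11010010 → 2-byte char (#8). Advance 2.
Reached end at offset 19 after 8 code points.

8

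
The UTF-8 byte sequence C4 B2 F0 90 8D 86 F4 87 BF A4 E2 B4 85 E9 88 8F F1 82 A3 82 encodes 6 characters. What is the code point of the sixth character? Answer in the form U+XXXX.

Offset 0: leading byte 0xC4 = 11000100 → 2-byte char #1 = C4 B2.
Offset 2: leading byte 0xF0 = 11110000 → 4-byte char #2 = F0 90 8D 86.
Offset 6: leading byte 0xF4 = 11110100 → 4-byte char #3 = F4 87 BF A4.
Offset 10: leading byte 0xE2 = 11100010 → 3-byte char #4 = E2 B4 85.
Offset 13: leading byte 0xE9 = 11101001 → 3-byte char #5 = E9 88 8F.
Offset 16: leading byte 0xF1 = 11110001 → 4-byte char #6 = F1 82 A3 82.
Leading byte 0xF1 = 11110001 matches 11110xxx → 4-byte sequence.
Byte 1: 0xF1 = 11110001, payload 001 (3 bits).
Byte 2: 0x82 = 10000010 (10xxxxxx ✓), payload 000010.
Byte 3: 0xA3 = 10100011 (10xxxxxx ✓), payload 100011.
Byte 4: 0x82 = 10000010 (10xxxxxx ✓), payload 000010.
Concatenate: 001000010100011000010 = 0x428C2 (21 bits → U+428C2).

U+428C2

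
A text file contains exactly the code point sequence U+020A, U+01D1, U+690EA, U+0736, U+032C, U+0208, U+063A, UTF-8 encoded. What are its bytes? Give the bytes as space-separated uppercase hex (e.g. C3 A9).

U+020A: 2-byte form → C8 8A.
U+01D1: 2-byte form → C7 91.
U+690EA: 4-byte form → F1 A9 83 AA.
U+0736: 2-byte form → DC B6.
U+032C: 2-byte form → CC AC.
U+0208: 2-byte form → C8 88.
U+063A: 2-byte form → D8 BA.
Concatenated (16 bytes): C8 8A C7 91 F1 A9 83 AA DC B6 CC AC C8 88 D8 BA.

C8 8A C7 91 F1 A9 83 AA DC B6 CC AC C8 88 D8 BA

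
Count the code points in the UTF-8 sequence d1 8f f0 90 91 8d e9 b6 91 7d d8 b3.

Byte at offset 0: 0xD1 = 11010001 → 2-byte char (#1). Advance 2.
Byte at offset 2: 0xF0 = 11110000 → 4-byte char (#2). Advance 4.
Byte at offset 6: 0xE9 = 11101001 → 3-byte char (#3). Advance 3.
Byte at offset 9: 0x7D = 01111101 → 1-byte char (#4). Advance 1.
Byte at offset 10: 0xD8 = 11011000 → 2-byte char (#5). Advance 2.
Reached end at offset 12 after 5 code points.

5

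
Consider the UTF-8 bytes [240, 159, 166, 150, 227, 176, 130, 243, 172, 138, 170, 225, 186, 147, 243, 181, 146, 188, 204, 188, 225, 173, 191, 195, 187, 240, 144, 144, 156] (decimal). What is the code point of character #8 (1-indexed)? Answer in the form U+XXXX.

U+00FB

Offset 0: leading byte 0xF0 = 11110000 → 4-byte char #1 = F0 9F A6 96.
Offset 4: leading byte 0xE3 = 11100011 → 3-byte char #2 = E3 B0 82.
Offset 7: leading byte 0xF3 = 11110011 → 4-byte char #3 = F3 AC 8A AA.
Offset 11: leading byte 0xE1 = 11100001 → 3-byte char #4 = E1 BA 93.
Offset 14: leading byte 0xF3 = 11110011 → 4-byte char #5 = F3 B5 92 BC.
Offset 18: leading byte 0xCC = 11001100 → 2-byte char #6 = CC BC.
Offset 20: leading byte 0xE1 = 11100001 → 3-byte char #7 = E1 AD BF.
Offset 23: leading byte 0xC3 = 11000011 → 2-byte char #8 = C3 BB.
Leading byte 0xC3 = 11000011 matches 110xxxxx → 2-byte sequence.
Byte 1: 0xC3 = 11000011, payload 00011 (5 bits).
Byte 2: 0xBB = 10111011 (10xxxxxx ✓), payload 111011.
Concatenate: 00011111011 = 0xFB (11 bits → U+00FB).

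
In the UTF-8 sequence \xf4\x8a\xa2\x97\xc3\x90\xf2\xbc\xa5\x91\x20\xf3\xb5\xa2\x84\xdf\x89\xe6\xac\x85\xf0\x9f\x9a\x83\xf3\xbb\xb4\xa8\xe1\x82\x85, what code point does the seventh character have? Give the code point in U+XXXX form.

U+6B05

Offset 0: leading byte 0xF4 = 11110100 → 4-byte char #1 = F4 8A A2 97.
Offset 4: leading byte 0xC3 = 11000011 → 2-byte char #2 = C3 90.
Offset 6: leading byte 0xF2 = 11110010 → 4-byte char #3 = F2 BC A5 91.
Offset 10: leading byte 0x20 = 00100000 → 1-byte char #4 = 20.
Offset 11: leading byte 0xF3 = 11110011 → 4-byte char #5 = F3 B5 A2 84.
Offset 15: leading byte 0xDF = 11011111 → 2-byte char #6 = DF 89.
Offset 17: leading byte 0xE6 = 11100110 → 3-byte char #7 = E6 AC 85.
Leading byte 0xE6 = 11100110 matches 1110xxxx → 3-byte sequence.
Byte 1: 0xE6 = 11100110, payload 0110 (4 bits).
Byte 2: 0xAC = 10101100 (10xxxxxx ✓), payload 101100.
Byte 3: 0x85 = 10000101 (10xxxxxx ✓), payload 000101.
Concatenate: 0110101100000101 = 0x6B05 (16 bits → U+6B05).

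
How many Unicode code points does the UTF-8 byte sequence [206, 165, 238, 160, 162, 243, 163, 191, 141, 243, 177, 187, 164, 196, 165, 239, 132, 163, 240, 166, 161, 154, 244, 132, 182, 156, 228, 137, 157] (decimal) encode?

9

Byte at offset 0: 0xCE = 11001110 → 2-byte char (#1). Advance 2.
Byte at offset 2: 0xEE = 11101110 → 3-byte char (#2). Advance 3.
Byte at offset 5: 0xF3 = 11110011 → 4-byte char (#3). Advance 4.
Byte at offset 9: 0xF3 = 11110011 → 4-byte char (#4). Advance 4.
Byte at offset 13: 0xC4 = 11000100 → 2-byte char (#5). Advance 2.
Byte at offset 15: 0xEF = 11101111 → 3-byte char (#6). Advance 3.
Byte at offset 18: 0xF0 = 11110000 → 4-byte char (#7). Advance 4.
Byte at offset 22: 0xF4 = 11110100 → 4-byte char (#8). Advance 4.
Byte at offset 26: 0xE4 = 11100100 → 3-byte char (#9). Advance 3.
Reached end at offset 29 after 9 code points.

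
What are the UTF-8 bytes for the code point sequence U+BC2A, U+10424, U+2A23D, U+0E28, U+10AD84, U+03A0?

EB B0 AA F0 90 90 A4 F0 AA 88 BD E0 B8 A8 F4 8A B6 84 CE A0

U+BC2A: 3-byte form → EB B0 AA.
U+10424: 4-byte form → F0 90 90 A4.
U+2A23D: 4-byte form → F0 AA 88 BD.
U+0E28: 3-byte form → E0 B8 A8.
U+10AD84: 4-byte form → F4 8A B6 84.
U+03A0: 2-byte form → CE A0.
Concatenated (20 bytes): EB B0 AA F0 90 90 A4 F0 AA 88 BD E0 B8 A8 F4 8A B6 84 CE A0.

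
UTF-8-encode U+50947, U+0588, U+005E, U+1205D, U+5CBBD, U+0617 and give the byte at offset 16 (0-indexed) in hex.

U+50947 → 4-byte form F1 90 A5 87 at offsets 0–3.
U+0588 → 2-byte form D6 88 at offsets 4–5.
U+005E → 1-byte form 5E at offsets 6–6.
U+1205D → 4-byte form F0 92 81 9D at offsets 7–10.
U+5CBBD → 4-byte form F1 9C AE BD at offsets 11–14.
U+0617 → 2-byte form D8 97 at offsets 15–16.
Offset 16 falls in char 6's range; it's byte 2 of D8 97 = 0x97.

0x97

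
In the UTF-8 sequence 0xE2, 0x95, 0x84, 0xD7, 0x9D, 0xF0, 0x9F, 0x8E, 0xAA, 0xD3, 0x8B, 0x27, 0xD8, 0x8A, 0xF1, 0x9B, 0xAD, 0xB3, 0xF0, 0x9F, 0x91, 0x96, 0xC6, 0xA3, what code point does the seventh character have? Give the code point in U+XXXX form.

U+5BB73

Offset 0: leading byte 0xE2 = 11100010 → 3-byte char #1 = E2 95 84.
Offset 3: leading byte 0xD7 = 11010111 → 2-byte char #2 = D7 9D.
Offset 5: leading byte 0xF0 = 11110000 → 4-byte char #3 = F0 9F 8E AA.
Offset 9: leading byte 0xD3 = 11010011 → 2-byte char #4 = D3 8B.
Offset 11: leading byte 0x27 = 00100111 → 1-byte char #5 = 27.
Offset 12: leading byte 0xD8 = 11011000 → 2-byte char #6 = D8 8A.
Offset 14: leading byte 0xF1 = 11110001 → 4-byte char #7 = F1 9B AD B3.
Leading byte 0xF1 = 11110001 matches 11110xxx → 4-byte sequence.
Byte 1: 0xF1 = 11110001, payload 001 (3 bits).
Byte 2: 0x9B = 10011011 (10xxxxxx ✓), payload 011011.
Byte 3: 0xAD = 10101101 (10xxxxxx ✓), payload 101101.
Byte 4: 0xB3 = 10110011 (10xxxxxx ✓), payload 110011.
Concatenate: 001011011101101110011 = 0x5BB73 (21 bits → U+5BB73).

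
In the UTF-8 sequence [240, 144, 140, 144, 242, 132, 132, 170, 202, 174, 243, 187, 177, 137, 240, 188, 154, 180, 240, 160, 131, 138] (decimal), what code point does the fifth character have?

Offset 0: leading byte 0xF0 = 11110000 → 4-byte char #1 = F0 90 8C 90.
Offset 4: leading byte 0xF2 = 11110010 → 4-byte char #2 = F2 84 84 AA.
Offset 8: leading byte 0xCA = 11001010 → 2-byte char #3 = CA AE.
Offset 10: leading byte 0xF3 = 11110011 → 4-byte char #4 = F3 BB B1 89.
Offset 14: leading byte 0xF0 = 11110000 → 4-byte char #5 = F0 BC 9A B4.
Leading byte 0xF0 = 11110000 matches 11110xxx → 4-byte sequence.
Byte 1: 0xF0 = 11110000, payload 000 (3 bits).
Byte 2: 0xBC = 10111100 (10xxxxxx ✓), payload 111100.
Byte 3: 0x9A = 10011010 (10xxxxxx ✓), payload 011010.
Byte 4: 0xB4 = 10110100 (10xxxxxx ✓), payload 110100.
Concatenate: 000111100011010110100 = 0x3C6B4 (21 bits → U+3C6B4).

U+3C6B4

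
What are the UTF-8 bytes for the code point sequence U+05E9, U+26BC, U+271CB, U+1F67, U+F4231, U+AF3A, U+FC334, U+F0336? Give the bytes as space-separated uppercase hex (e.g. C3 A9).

U+05E9: 2-byte form → D7 A9.
U+26BC: 3-byte form → E2 9A BC.
U+271CB: 4-byte form → F0 A7 87 8B.
U+1F67: 3-byte form → E1 BD A7.
U+F4231: 4-byte form → F3 B4 88 B1.
U+AF3A: 3-byte form → EA BC BA.
U+FC334: 4-byte form → F3 BC 8C B4.
U+F0336: 4-byte form → F3 B0 8C B6.
Concatenated (27 bytes): D7 A9 E2 9A BC F0 A7 87 8B E1 BD A7 F3 B4 88 B1 EA BC BA F3 BC 8C B4 F3 B0 8C B6.

D7 A9 E2 9A BC F0 A7 87 8B E1 BD A7 F3 B4 88 B1 EA BC BA F3 BC 8C B4 F3 B0 8C B6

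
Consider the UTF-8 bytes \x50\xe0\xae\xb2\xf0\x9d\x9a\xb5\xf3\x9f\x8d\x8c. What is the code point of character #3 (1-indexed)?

U+1D6B5

Offset 0: leading byte 0x50 = 01010000 → 1-byte char #1 = 50.
Offset 1: leading byte 0xE0 = 11100000 → 3-byte char #2 = E0 AE B2.
Offset 4: leading byte 0xF0 = 11110000 → 4-byte char #3 = F0 9D 9A B5.
Leading byte 0xF0 = 11110000 matches 11110xxx → 4-byte sequence.
Byte 1: 0xF0 = 11110000, payload 000 (3 bits).
Byte 2: 0x9D = 10011101 (10xxxxxx ✓), payload 011101.
Byte 3: 0x9A = 10011010 (10xxxxxx ✓), payload 011010.
Byte 4: 0xB5 = 10110101 (10xxxxxx ✓), payload 110101.
Concatenate: 000011101011010110101 = 0x1D6B5 (21 bits → U+1D6B5).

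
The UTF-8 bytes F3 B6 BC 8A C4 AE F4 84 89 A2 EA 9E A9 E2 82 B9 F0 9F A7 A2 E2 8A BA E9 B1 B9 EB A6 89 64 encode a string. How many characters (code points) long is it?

Byte at offset 0: 0xF3 = 11110011 → 4-byte char (#1). Advance 4.
Byte at offset 4: 0xC4 = 11000100 → 2-byte char (#2). Advance 2.
Byte at offset 6: 0xF4 = 11110100 → 4-byte char (#3). Advance 4.
Byte at offset 10: 0xEA = 11101010 → 3-byte char (#4). Advance 3.
Byte at offset 13: 0xE2 = 11100010 → 3-byte char (#5). Advance 3.
Byte at offset 16: 0xF0 = 11110000 → 4-byte char (#6). Advance 4.
Byte at offset 20: 0xE2 = 11100010 → 3-byte char (#7). Advance 3.
Byte at offset 23: 0xE9 = 11101001 → 3-byte char (#8). Advance 3.
Byte at offset 26: 0xEB = 11101011 → 3-byte char (#9). Advance 3.
Byte at offset 29: 0x64 = 01100100 → 1-byte char (#10). Advance 1.
Reached end at offset 30 after 10 code points.

10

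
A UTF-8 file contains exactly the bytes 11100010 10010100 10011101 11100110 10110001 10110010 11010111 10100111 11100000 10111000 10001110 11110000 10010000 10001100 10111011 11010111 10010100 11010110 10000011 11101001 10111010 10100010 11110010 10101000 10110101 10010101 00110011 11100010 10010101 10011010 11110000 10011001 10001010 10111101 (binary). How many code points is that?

Byte at offset 0: 0xE2 = 11100010 → 3-byte char (#1). Advance 3.
Byte at offset 3: 0xE6 = 11100110 → 3-byte char (#2). Advance 3.
Byte at offset 6: 0xD7 = 11010111 → 2-byte char (#3). Advance 2.
Byte at offset 8: 0xE0 = 11100000 → 3-byte char (#4). Advance 3.
Byte at offset 11: 0xF0 = 11110000 → 4-byte char (#5). Advance 4.
Byte at offset 15: 0xD7 = 11010111 → 2-byte char (#6). Advance 2.
Byte at offset 17: 0xD6 = 11010110 → 2-byte char (#7). Advance 2.
Byte at offset 19: 0xE9 = 11101001 → 3-byte char (#8). Advance 3.
Byte at offset 22: 0xF2 = 11110010 → 4-byte char (#9). Advance 4.
Byte at offset 26: 0x33 = 00110011 → 1-byte char (#10). Advance 1.
Byte at offset 27: 0xE2 = 11100010 → 3-byte char (#11). Advance 3.
Byte at offset 30: 0xF0 = 11110000 → 4-byte char (#12). Advance 4.
Reached end at offset 34 after 12 code points.

12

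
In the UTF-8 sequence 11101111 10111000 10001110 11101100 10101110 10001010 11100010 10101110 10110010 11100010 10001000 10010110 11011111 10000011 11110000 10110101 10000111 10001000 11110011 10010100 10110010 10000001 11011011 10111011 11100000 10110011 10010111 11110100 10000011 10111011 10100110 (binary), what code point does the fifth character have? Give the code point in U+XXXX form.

Offset 0: leading byte 0xEF = 11101111 → 3-byte char #1 = EF B8 8E.
Offset 3: leading byte 0xEC = 11101100 → 3-byte char #2 = EC AE 8A.
Offset 6: leading byte 0xE2 = 11100010 → 3-byte char #3 = E2 AE B2.
Offset 9: leading byte 0xE2 = 11100010 → 3-byte char #4 = E2 88 96.
Offset 12: leading byte 0xDF = 11011111 → 2-byte char #5 = DF 83.
Leading byte 0xDF = 11011111 matches 110xxxxx → 2-byte sequence.
Byte 1: 0xDF = 11011111, payload 11111 (5 bits).
Byte 2: 0x83 = 10000011 (10xxxxxx ✓), payload 000011.
Concatenate: 11111000011 = 0x7C3 (11 bits → U+07C3).

U+07C3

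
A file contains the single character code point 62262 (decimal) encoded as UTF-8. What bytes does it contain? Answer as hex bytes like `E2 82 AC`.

U+F336 = 0xF336 = 62262 decimal. In range U+0800–U+FFFF → 3-byte form: 1110xxxx 10xxxxxx 10xxxxxx.
Binary (16 bits): 1111001100110110.
Split 4+6+6: 1111 | 001100 | 110110.
Byte 1: 11101111 = 0xEF.
Byte 2: 10001100 = 0x8C.
Byte 3: 10110110 = 0xB6.

EF 8C B6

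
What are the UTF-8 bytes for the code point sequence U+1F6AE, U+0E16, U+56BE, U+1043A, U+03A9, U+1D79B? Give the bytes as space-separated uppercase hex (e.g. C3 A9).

U+1F6AE: 4-byte form → F0 9F 9A AE.
U+0E16: 3-byte form → E0 B8 96.
U+56BE: 3-byte form → E5 9A BE.
U+1043A: 4-byte form → F0 90 90 BA.
U+03A9: 2-byte form → CE A9.
U+1D79B: 4-byte form → F0 9D 9E 9B.
Concatenated (20 bytes): F0 9F 9A AE E0 B8 96 E5 9A BE F0 90 90 BA CE A9 F0 9D 9E 9B.

F0 9F 9A AE E0 B8 96 E5 9A BE F0 90 90 BA CE A9 F0 9D 9E 9B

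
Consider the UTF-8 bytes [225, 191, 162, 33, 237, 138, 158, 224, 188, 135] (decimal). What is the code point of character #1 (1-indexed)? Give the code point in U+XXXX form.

U+1FE2

Offset 0: leading byte 0xE1 = 11100001 → 3-byte char #1 = E1 BF A2.
Leading byte 0xE1 = 11100001 matches 1110xxxx → 3-byte sequence.
Byte 1: 0xE1 = 11100001, payload 0001 (4 bits).
Byte 2: 0xBF = 10111111 (10xxxxxx ✓), payload 111111.
Byte 3: 0xA2 = 10100010 (10xxxxxx ✓), payload 100010.
Concatenate: 0001111111100010 = 0x1FE2 (16 bits → U+1FE2).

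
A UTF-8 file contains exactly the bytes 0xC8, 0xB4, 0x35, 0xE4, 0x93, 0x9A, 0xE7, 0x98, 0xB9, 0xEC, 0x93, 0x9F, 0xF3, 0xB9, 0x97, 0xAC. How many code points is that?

6

Byte at offset 0: 0xC8 = 11001000 → 2-byte char (#1). Advance 2.
Byte at offset 2: 0x35 = 00110101 → 1-byte char (#2). Advance 1.
Byte at offset 3: 0xE4 = 11100100 → 3-byte char (#3). Advance 3.
Byte at offset 6: 0xE7 = 11100111 → 3-byte char (#4). Advance 3.
Byte at offset 9: 0xEC = 11101100 → 3-byte char (#5). Advance 3.
Byte at offset 12: 0xF3 = 11110011 → 4-byte char (#6). Advance 4.
Reached end at offset 16 after 6 code points.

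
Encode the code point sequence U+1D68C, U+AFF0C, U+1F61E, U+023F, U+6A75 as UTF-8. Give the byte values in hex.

F0 9D 9A 8C F2 AF BC 8C F0 9F 98 9E C8 BF E6 A9 B5

U+1D68C: 4-byte form → F0 9D 9A 8C.
U+AFF0C: 4-byte form → F2 AF BC 8C.
U+1F61E: 4-byte form → F0 9F 98 9E.
U+023F: 2-byte form → C8 BF.
U+6A75: 3-byte form → E6 A9 B5.
Concatenated (17 bytes): F0 9D 9A 8C F2 AF BC 8C F0 9F 98 9E C8 BF E6 A9 B5.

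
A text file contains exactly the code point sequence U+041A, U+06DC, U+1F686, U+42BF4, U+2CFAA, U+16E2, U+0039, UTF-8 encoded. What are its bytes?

D0 9A DB 9C F0 9F 9A 86 F1 82 AF B4 F0 AC BE AA E1 9B A2 39

U+041A: 2-byte form → D0 9A.
U+06DC: 2-byte form → DB 9C.
U+1F686: 4-byte form → F0 9F 9A 86.
U+42BF4: 4-byte form → F1 82 AF B4.
U+2CFAA: 4-byte form → F0 AC BE AA.
U+16E2: 3-byte form → E1 9B A2.
U+0039: 1-byte form → 39.
Concatenated (20 bytes): D0 9A DB 9C F0 9F 9A 86 F1 82 AF B4 F0 AC BE AA E1 9B A2 39.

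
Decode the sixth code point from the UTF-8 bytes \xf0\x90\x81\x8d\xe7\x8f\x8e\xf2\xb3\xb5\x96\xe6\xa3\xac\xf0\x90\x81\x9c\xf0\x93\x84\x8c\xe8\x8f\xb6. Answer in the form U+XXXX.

Offset 0: leading byte 0xF0 = 11110000 → 4-byte char #1 = F0 90 81 8D.
Offset 4: leading byte 0xE7 = 11100111 → 3-byte char #2 = E7 8F 8E.
Offset 7: leading byte 0xF2 = 11110010 → 4-byte char #3 = F2 B3 B5 96.
Offset 11: leading byte 0xE6 = 11100110 → 3-byte char #4 = E6 A3 AC.
Offset 14: leading byte 0xF0 = 11110000 → 4-byte char #5 = F0 90 81 9C.
Offset 18: leading byte 0xF0 = 11110000 → 4-byte char #6 = F0 93 84 8C.
Leading byte 0xF0 = 11110000 matches 11110xxx → 4-byte sequence.
Byte 1: 0xF0 = 11110000, payload 000 (3 bits).
Byte 2: 0x93 = 10010011 (10xxxxxx ✓), payload 010011.
Byte 3: 0x84 = 10000100 (10xxxxxx ✓), payload 000100.
Byte 4: 0x8C = 10001100 (10xxxxxx ✓), payload 001100.
Concatenate: 000010011000100001100 = 0x1310C (21 bits → U+1310C).

U+1310C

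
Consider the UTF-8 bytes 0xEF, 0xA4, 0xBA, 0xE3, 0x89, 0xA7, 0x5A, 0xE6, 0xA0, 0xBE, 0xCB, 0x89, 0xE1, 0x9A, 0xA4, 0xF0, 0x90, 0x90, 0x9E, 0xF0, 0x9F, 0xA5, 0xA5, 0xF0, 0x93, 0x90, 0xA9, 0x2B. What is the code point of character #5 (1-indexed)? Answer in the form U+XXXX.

U+02C9

Offset 0: leading byte 0xEF = 11101111 → 3-byte char #1 = EF A4 BA.
Offset 3: leading byte 0xE3 = 11100011 → 3-byte char #2 = E3 89 A7.
Offset 6: leading byte 0x5A = 01011010 → 1-byte char #3 = 5A.
Offset 7: leading byte 0xE6 = 11100110 → 3-byte char #4 = E6 A0 BE.
Offset 10: leading byte 0xCB = 11001011 → 2-byte char #5 = CB 89.
Leading byte 0xCB = 11001011 matches 110xxxxx → 2-byte sequence.
Byte 1: 0xCB = 11001011, payload 01011 (5 bits).
Byte 2: 0x89 = 10001001 (10xxxxxx ✓), payload 001001.
Concatenate: 01011001001 = 0x2C9 (11 bits → U+02C9).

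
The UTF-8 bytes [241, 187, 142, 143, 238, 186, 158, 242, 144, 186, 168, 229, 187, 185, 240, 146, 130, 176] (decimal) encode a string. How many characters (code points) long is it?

5

Byte at offset 0: 0xF1 = 11110001 → 4-byte char (#1). Advance 4.
Byte at offset 4: 0xEE = 11101110 → 3-byte char (#2). Advance 3.
Byte at offset 7: 0xF2 = 11110010 → 4-byte char (#3). Advance 4.
Byte at offset 11: 0xE5 = 11100101 → 3-byte char (#4). Advance 3.
Byte at offset 14: 0xF0 = 11110000 → 4-byte char (#5). Advance 4.
Reached end at offset 18 after 5 code points.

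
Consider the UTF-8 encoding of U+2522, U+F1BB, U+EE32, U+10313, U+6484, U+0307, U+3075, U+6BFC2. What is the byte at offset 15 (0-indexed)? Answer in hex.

0x84

U+2522 → 3-byte form E2 94 A2 at offsets 0–2.
U+F1BB → 3-byte form EF 86 BB at offsets 3–5.
U+EE32 → 3-byte form EE B8 B2 at offsets 6–8.
U+10313 → 4-byte form F0 90 8C 93 at offsets 9–12.
U+6484 → 3-byte form E6 92 84 at offsets 13–15.
Offset 15 falls in char 5's range; it's byte 3 of E6 92 84 = 0x84.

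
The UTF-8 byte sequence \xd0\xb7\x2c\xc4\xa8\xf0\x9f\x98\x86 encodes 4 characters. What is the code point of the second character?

U+002C

Offset 0: leading byte 0xD0 = 11010000 → 2-byte char #1 = D0 B7.
Offset 2: leading byte 0x2C = 00101100 → 1-byte char #2 = 2C.
Leading byte 0x2C = 00101100 matches 0xxxxxxx → 1-byte sequence.
Byte 1: 0x2C = 00101100, payload 0101100 (7 bits).
Concatenate: 0101100 = 0x2C (7 bits → U+002C).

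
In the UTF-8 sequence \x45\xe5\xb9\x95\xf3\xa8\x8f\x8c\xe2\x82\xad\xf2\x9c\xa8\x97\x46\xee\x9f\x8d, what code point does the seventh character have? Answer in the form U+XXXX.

Offset 0: leading byte 0x45 = 01000101 → 1-byte char #1 = 45.
Offset 1: leading byte 0xE5 = 11100101 → 3-byte char #2 = E5 B9 95.
Offset 4: leading byte 0xF3 = 11110011 → 4-byte char #3 = F3 A8 8F 8C.
Offset 8: leading byte 0xE2 = 11100010 → 3-byte char #4 = E2 82 AD.
Offset 11: leading byte 0xF2 = 11110010 → 4-byte char #5 = F2 9C A8 97.
Offset 15: leading byte 0x46 = 01000110 → 1-byte char #6 = 46.
Offset 16: leading byte 0xEE = 11101110 → 3-byte char #7 = EE 9F 8D.
Leading byte 0xEE = 11101110 matches 1110xxxx → 3-byte sequence.
Byte 1: 0xEE = 11101110, payload 1110 (4 bits).
Byte 2: 0x9F = 10011111 (10xxxxxx ✓), payload 011111.
Byte 3: 0x8D = 10001101 (10xxxxxx ✓), payload 001101.
Concatenate: 1110011111001101 = 0xE7CD (16 bits → U+E7CD).

U+E7CD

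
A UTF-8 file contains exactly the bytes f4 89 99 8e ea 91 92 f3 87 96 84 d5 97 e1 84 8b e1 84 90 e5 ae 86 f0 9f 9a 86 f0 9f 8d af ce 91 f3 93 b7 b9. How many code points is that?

11

Byte at offset 0: 0xF4 = 11110100 → 4-byte char (#1). Advance 4.
Byte at offset 4: 0xEA = 11101010 → 3-byte char (#2). Advance 3.
Byte at offset 7: 0xF3 = 11110011 → 4-byte char (#3). Advance 4.
Byte at offset 11: 0xD5 = 11010101 → 2-byte char (#4). Advance 2.
Byte at offset 13: 0xE1 = 11100001 → 3-byte char (#5). Advance 3.
Byte at offset 16: 0xE1 = 11100001 → 3-byte char (#6). Advance 3.
Byte at offset 19: 0xE5 = 11100101 → 3-byte char (#7). Advance 3.
Byte at offset 22: 0xF0 = 11110000 → 4-byte char (#8). Advance 4.
Byte at offset 26: 0xF0 = 11110000 → 4-byte char (#9). Advance 4.
Byte at offset 30: 0xCE = 11001110 → 2-byte char (#10). Advance 2.
Byte at offset 32: 0xF3 = 11110011 → 4-byte char (#11). Advance 4.
Reached end at offset 36 after 11 code points.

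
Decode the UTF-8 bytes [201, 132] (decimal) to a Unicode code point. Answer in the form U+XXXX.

Leading byte 0xC9 = 11001001 matches 110xxxxx → 2-byte sequence.
Byte 1: 0xC9 = 11001001, payload 01001 (5 bits).
Byte 2: 0x84 = 10000100 (10xxxxxx ✓), payload 000100.
Concatenate: 01001000100 = 0x244 (11 bits → U+0244).

U+0244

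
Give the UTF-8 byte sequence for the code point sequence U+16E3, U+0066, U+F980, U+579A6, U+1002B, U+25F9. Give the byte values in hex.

E1 9B A3 66 EF A6 80 F1 97 A6 A6 F0 90 80 AB E2 97 B9

U+16E3: 3-byte form → E1 9B A3.
U+0066: 1-byte form → 66.
U+F980: 3-byte form → EF A6 80.
U+579A6: 4-byte form → F1 97 A6 A6.
U+1002B: 4-byte form → F0 90 80 AB.
U+25F9: 3-byte form → E2 97 B9.
Concatenated (18 bytes): E1 9B A3 66 EF A6 80 F1 97 A6 A6 F0 90 80 AB E2 97 B9.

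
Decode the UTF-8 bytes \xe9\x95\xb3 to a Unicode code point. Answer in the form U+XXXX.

Leading byte 0xE9 = 11101001 matches 1110xxxx → 3-byte sequence.
Byte 1: 0xE9 = 11101001, payload 1001 (4 bits).
Byte 2: 0x95 = 10010101 (10xxxxxx ✓), payload 010101.
Byte 3: 0xB3 = 10110011 (10xxxxxx ✓), payload 110011.
Concatenate: 1001010101110011 = 0x9573 (16 bits → U+9573).

U+9573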